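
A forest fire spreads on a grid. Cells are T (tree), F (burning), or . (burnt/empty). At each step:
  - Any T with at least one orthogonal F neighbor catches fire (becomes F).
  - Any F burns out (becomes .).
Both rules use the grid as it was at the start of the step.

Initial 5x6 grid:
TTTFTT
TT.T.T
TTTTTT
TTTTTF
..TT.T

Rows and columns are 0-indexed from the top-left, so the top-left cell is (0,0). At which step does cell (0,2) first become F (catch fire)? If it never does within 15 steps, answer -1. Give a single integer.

Step 1: cell (0,2)='F' (+6 fires, +2 burnt)
  -> target ignites at step 1
Step 2: cell (0,2)='.' (+6 fires, +6 burnt)
Step 3: cell (0,2)='.' (+5 fires, +6 burnt)
Step 4: cell (0,2)='.' (+4 fires, +5 burnt)
Step 5: cell (0,2)='.' (+2 fires, +4 burnt)
Step 6: cell (0,2)='.' (+0 fires, +2 burnt)
  fire out at step 6

1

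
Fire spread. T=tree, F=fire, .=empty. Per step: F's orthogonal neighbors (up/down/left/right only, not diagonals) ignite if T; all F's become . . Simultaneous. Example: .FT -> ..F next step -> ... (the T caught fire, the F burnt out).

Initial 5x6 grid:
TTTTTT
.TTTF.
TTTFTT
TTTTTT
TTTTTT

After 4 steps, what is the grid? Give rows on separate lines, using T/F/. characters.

Step 1: 5 trees catch fire, 2 burn out
  TTTTFT
  .TTF..
  TTF.FT
  TTTFTT
  TTTTTT
Step 2: 8 trees catch fire, 5 burn out
  TTTF.F
  .TF...
  TF...F
  TTF.FT
  TTTFTT
Step 3: 7 trees catch fire, 8 burn out
  TTF...
  .F....
  F.....
  TF...F
  TTF.FT
Step 4: 4 trees catch fire, 7 burn out
  TF....
  ......
  ......
  F.....
  TF...F

TF....
......
......
F.....
TF...F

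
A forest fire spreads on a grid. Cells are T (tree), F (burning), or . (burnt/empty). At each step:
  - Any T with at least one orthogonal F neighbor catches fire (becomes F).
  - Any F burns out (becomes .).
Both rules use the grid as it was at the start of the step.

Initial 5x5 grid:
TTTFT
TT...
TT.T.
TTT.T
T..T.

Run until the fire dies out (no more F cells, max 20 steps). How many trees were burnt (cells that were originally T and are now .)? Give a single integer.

Answer: 12

Derivation:
Step 1: +2 fires, +1 burnt (F count now 2)
Step 2: +1 fires, +2 burnt (F count now 1)
Step 3: +2 fires, +1 burnt (F count now 2)
Step 4: +2 fires, +2 burnt (F count now 2)
Step 5: +2 fires, +2 burnt (F count now 2)
Step 6: +2 fires, +2 burnt (F count now 2)
Step 7: +1 fires, +2 burnt (F count now 1)
Step 8: +0 fires, +1 burnt (F count now 0)
Fire out after step 8
Initially T: 15, now '.': 22
Total burnt (originally-T cells now '.'): 12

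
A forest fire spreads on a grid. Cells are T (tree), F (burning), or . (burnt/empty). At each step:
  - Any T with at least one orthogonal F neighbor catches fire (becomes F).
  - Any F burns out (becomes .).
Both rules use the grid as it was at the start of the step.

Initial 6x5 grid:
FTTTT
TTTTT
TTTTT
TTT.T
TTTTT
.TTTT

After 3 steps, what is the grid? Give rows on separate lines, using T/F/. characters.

Step 1: 2 trees catch fire, 1 burn out
  .FTTT
  FTTTT
  TTTTT
  TTT.T
  TTTTT
  .TTTT
Step 2: 3 trees catch fire, 2 burn out
  ..FTT
  .FTTT
  FTTTT
  TTT.T
  TTTTT
  .TTTT
Step 3: 4 trees catch fire, 3 burn out
  ...FT
  ..FTT
  .FTTT
  FTT.T
  TTTTT
  .TTTT

...FT
..FTT
.FTTT
FTT.T
TTTTT
.TTTT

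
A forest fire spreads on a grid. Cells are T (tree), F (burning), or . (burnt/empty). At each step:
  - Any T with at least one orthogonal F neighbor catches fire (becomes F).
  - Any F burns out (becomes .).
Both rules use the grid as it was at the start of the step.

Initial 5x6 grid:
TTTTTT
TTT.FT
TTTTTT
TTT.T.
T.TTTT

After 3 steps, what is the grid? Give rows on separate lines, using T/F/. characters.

Step 1: 3 trees catch fire, 1 burn out
  TTTTFT
  TTT..F
  TTTTFT
  TTT.T.
  T.TTTT
Step 2: 5 trees catch fire, 3 burn out
  TTTF.F
  TTT...
  TTTF.F
  TTT.F.
  T.TTTT
Step 3: 3 trees catch fire, 5 burn out
  TTF...
  TTT...
  TTF...
  TTT...
  T.TTFT

TTF...
TTT...
TTF...
TTT...
T.TTFT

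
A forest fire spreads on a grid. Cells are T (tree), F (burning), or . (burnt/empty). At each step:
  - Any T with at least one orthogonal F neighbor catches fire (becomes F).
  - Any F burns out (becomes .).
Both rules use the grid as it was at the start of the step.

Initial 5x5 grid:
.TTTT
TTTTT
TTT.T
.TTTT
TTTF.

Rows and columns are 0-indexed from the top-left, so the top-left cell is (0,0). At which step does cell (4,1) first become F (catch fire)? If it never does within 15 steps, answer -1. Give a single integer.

Step 1: cell (4,1)='T' (+2 fires, +1 burnt)
Step 2: cell (4,1)='F' (+3 fires, +2 burnt)
  -> target ignites at step 2
Step 3: cell (4,1)='.' (+4 fires, +3 burnt)
Step 4: cell (4,1)='.' (+3 fires, +4 burnt)
Step 5: cell (4,1)='.' (+5 fires, +3 burnt)
Step 6: cell (4,1)='.' (+3 fires, +5 burnt)
Step 7: cell (4,1)='.' (+0 fires, +3 burnt)
  fire out at step 7

2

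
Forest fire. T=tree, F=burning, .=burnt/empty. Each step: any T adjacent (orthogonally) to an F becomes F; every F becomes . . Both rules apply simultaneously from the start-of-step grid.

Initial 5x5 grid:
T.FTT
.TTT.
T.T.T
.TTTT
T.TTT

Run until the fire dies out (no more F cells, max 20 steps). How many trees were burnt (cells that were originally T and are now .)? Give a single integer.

Answer: 14

Derivation:
Step 1: +2 fires, +1 burnt (F count now 2)
Step 2: +4 fires, +2 burnt (F count now 4)
Step 3: +1 fires, +4 burnt (F count now 1)
Step 4: +3 fires, +1 burnt (F count now 3)
Step 5: +2 fires, +3 burnt (F count now 2)
Step 6: +2 fires, +2 burnt (F count now 2)
Step 7: +0 fires, +2 burnt (F count now 0)
Fire out after step 7
Initially T: 17, now '.': 22
Total burnt (originally-T cells now '.'): 14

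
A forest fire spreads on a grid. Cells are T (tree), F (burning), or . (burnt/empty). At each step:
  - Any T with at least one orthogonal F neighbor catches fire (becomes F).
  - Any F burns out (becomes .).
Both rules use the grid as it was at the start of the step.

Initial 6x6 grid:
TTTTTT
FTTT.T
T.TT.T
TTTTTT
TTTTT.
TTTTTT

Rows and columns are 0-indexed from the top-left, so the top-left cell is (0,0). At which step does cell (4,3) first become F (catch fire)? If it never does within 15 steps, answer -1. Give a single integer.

Step 1: cell (4,3)='T' (+3 fires, +1 burnt)
Step 2: cell (4,3)='T' (+3 fires, +3 burnt)
Step 3: cell (4,3)='T' (+5 fires, +3 burnt)
Step 4: cell (4,3)='T' (+5 fires, +5 burnt)
Step 5: cell (4,3)='T' (+4 fires, +5 burnt)
Step 6: cell (4,3)='F' (+4 fires, +4 burnt)
  -> target ignites at step 6
Step 7: cell (4,3)='.' (+4 fires, +4 burnt)
Step 8: cell (4,3)='.' (+2 fires, +4 burnt)
Step 9: cell (4,3)='.' (+1 fires, +2 burnt)
Step 10: cell (4,3)='.' (+0 fires, +1 burnt)
  fire out at step 10

6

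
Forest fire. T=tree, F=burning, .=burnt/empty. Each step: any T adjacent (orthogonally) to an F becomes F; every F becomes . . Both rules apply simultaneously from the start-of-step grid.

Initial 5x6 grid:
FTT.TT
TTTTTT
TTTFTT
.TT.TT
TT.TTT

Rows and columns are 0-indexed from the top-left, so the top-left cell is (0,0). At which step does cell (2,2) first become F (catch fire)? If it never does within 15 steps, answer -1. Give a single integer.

Step 1: cell (2,2)='F' (+5 fires, +2 burnt)
  -> target ignites at step 1
Step 2: cell (2,2)='.' (+9 fires, +5 burnt)
Step 3: cell (2,2)='.' (+5 fires, +9 burnt)
Step 4: cell (2,2)='.' (+4 fires, +5 burnt)
Step 5: cell (2,2)='.' (+1 fires, +4 burnt)
Step 6: cell (2,2)='.' (+0 fires, +1 burnt)
  fire out at step 6

1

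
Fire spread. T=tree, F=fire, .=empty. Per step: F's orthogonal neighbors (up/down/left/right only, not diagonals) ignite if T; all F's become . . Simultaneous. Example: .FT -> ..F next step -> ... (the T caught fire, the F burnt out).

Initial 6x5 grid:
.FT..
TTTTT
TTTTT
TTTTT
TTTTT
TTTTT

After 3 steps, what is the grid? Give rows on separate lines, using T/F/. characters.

Step 1: 2 trees catch fire, 1 burn out
  ..F..
  TFTTT
  TTTTT
  TTTTT
  TTTTT
  TTTTT
Step 2: 3 trees catch fire, 2 burn out
  .....
  F.FTT
  TFTTT
  TTTTT
  TTTTT
  TTTTT
Step 3: 4 trees catch fire, 3 burn out
  .....
  ...FT
  F.FTT
  TFTTT
  TTTTT
  TTTTT

.....
...FT
F.FTT
TFTTT
TTTTT
TTTTT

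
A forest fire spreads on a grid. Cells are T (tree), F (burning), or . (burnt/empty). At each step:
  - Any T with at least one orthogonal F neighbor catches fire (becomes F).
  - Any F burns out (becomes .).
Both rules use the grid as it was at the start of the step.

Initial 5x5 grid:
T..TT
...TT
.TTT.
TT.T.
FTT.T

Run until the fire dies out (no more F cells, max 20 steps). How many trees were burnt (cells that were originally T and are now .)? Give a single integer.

Answer: 12

Derivation:
Step 1: +2 fires, +1 burnt (F count now 2)
Step 2: +2 fires, +2 burnt (F count now 2)
Step 3: +1 fires, +2 burnt (F count now 1)
Step 4: +1 fires, +1 burnt (F count now 1)
Step 5: +1 fires, +1 burnt (F count now 1)
Step 6: +2 fires, +1 burnt (F count now 2)
Step 7: +2 fires, +2 burnt (F count now 2)
Step 8: +1 fires, +2 burnt (F count now 1)
Step 9: +0 fires, +1 burnt (F count now 0)
Fire out after step 9
Initially T: 14, now '.': 23
Total burnt (originally-T cells now '.'): 12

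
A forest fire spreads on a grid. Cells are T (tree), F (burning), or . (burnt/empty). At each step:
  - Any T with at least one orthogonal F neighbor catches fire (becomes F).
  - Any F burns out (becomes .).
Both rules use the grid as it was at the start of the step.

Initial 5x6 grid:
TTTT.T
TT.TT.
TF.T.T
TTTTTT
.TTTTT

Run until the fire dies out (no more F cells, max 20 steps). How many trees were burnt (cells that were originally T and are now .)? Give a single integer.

Step 1: +3 fires, +1 burnt (F count now 3)
Step 2: +5 fires, +3 burnt (F count now 5)
Step 3: +4 fires, +5 burnt (F count now 4)
Step 4: +4 fires, +4 burnt (F count now 4)
Step 5: +3 fires, +4 burnt (F count now 3)
Step 6: +3 fires, +3 burnt (F count now 3)
Step 7: +0 fires, +3 burnt (F count now 0)
Fire out after step 7
Initially T: 23, now '.': 29
Total burnt (originally-T cells now '.'): 22

Answer: 22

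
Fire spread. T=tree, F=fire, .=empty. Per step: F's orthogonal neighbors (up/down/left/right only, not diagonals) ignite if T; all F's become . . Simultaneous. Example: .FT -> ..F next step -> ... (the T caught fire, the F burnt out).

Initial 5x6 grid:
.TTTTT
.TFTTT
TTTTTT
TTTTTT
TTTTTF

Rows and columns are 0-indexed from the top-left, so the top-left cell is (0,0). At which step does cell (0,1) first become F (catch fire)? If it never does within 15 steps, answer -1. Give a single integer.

Step 1: cell (0,1)='T' (+6 fires, +2 burnt)
Step 2: cell (0,1)='F' (+9 fires, +6 burnt)
  -> target ignites at step 2
Step 3: cell (0,1)='.' (+7 fires, +9 burnt)
Step 4: cell (0,1)='.' (+3 fires, +7 burnt)
Step 5: cell (0,1)='.' (+1 fires, +3 burnt)
Step 6: cell (0,1)='.' (+0 fires, +1 burnt)
  fire out at step 6

2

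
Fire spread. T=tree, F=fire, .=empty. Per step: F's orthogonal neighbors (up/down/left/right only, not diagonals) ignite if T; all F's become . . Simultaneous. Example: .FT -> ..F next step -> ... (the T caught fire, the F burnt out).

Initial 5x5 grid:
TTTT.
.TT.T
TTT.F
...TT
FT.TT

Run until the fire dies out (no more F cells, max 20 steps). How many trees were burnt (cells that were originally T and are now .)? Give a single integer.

Step 1: +3 fires, +2 burnt (F count now 3)
Step 2: +2 fires, +3 burnt (F count now 2)
Step 3: +1 fires, +2 burnt (F count now 1)
Step 4: +0 fires, +1 burnt (F count now 0)
Fire out after step 4
Initially T: 15, now '.': 16
Total burnt (originally-T cells now '.'): 6

Answer: 6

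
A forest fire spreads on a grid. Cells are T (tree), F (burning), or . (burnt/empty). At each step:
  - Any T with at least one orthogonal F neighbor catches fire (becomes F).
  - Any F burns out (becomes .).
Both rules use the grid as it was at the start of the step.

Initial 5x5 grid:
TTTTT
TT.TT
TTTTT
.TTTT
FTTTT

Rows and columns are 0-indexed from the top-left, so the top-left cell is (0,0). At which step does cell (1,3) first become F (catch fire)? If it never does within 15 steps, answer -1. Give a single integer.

Step 1: cell (1,3)='T' (+1 fires, +1 burnt)
Step 2: cell (1,3)='T' (+2 fires, +1 burnt)
Step 3: cell (1,3)='T' (+3 fires, +2 burnt)
Step 4: cell (1,3)='T' (+5 fires, +3 burnt)
Step 5: cell (1,3)='T' (+4 fires, +5 burnt)
Step 6: cell (1,3)='F' (+4 fires, +4 burnt)
  -> target ignites at step 6
Step 7: cell (1,3)='.' (+2 fires, +4 burnt)
Step 8: cell (1,3)='.' (+1 fires, +2 burnt)
Step 9: cell (1,3)='.' (+0 fires, +1 burnt)
  fire out at step 9

6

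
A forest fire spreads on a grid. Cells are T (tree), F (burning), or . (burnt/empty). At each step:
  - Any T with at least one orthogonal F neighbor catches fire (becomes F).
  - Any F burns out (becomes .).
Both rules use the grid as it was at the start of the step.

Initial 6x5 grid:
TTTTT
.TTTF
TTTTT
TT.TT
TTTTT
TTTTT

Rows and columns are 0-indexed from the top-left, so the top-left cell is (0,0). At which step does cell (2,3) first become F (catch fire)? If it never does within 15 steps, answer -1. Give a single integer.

Step 1: cell (2,3)='T' (+3 fires, +1 burnt)
Step 2: cell (2,3)='F' (+4 fires, +3 burnt)
  -> target ignites at step 2
Step 3: cell (2,3)='.' (+5 fires, +4 burnt)
Step 4: cell (2,3)='.' (+4 fires, +5 burnt)
Step 5: cell (2,3)='.' (+5 fires, +4 burnt)
Step 6: cell (2,3)='.' (+3 fires, +5 burnt)
Step 7: cell (2,3)='.' (+2 fires, +3 burnt)
Step 8: cell (2,3)='.' (+1 fires, +2 burnt)
Step 9: cell (2,3)='.' (+0 fires, +1 burnt)
  fire out at step 9

2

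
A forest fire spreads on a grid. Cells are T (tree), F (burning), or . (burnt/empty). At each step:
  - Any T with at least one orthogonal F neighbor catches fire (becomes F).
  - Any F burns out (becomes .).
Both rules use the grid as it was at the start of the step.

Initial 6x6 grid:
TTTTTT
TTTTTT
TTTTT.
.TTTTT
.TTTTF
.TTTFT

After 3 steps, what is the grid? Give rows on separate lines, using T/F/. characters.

Step 1: 4 trees catch fire, 2 burn out
  TTTTTT
  TTTTTT
  TTTTT.
  .TTTTF
  .TTTF.
  .TTF.F
Step 2: 3 trees catch fire, 4 burn out
  TTTTTT
  TTTTTT
  TTTTT.
  .TTTF.
  .TTF..
  .TF...
Step 3: 4 trees catch fire, 3 burn out
  TTTTTT
  TTTTTT
  TTTTF.
  .TTF..
  .TF...
  .F....

TTTTTT
TTTTTT
TTTTF.
.TTF..
.TF...
.F....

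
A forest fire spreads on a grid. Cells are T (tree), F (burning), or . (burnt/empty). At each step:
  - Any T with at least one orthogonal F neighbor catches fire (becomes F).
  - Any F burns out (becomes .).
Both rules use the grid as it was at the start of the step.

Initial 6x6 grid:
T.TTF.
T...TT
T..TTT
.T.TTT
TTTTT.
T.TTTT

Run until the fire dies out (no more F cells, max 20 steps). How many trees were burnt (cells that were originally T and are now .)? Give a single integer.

Answer: 21

Derivation:
Step 1: +2 fires, +1 burnt (F count now 2)
Step 2: +3 fires, +2 burnt (F count now 3)
Step 3: +3 fires, +3 burnt (F count now 3)
Step 4: +3 fires, +3 burnt (F count now 3)
Step 5: +2 fires, +3 burnt (F count now 2)
Step 6: +3 fires, +2 burnt (F count now 3)
Step 7: +2 fires, +3 burnt (F count now 2)
Step 8: +2 fires, +2 burnt (F count now 2)
Step 9: +1 fires, +2 burnt (F count now 1)
Step 10: +0 fires, +1 burnt (F count now 0)
Fire out after step 10
Initially T: 24, now '.': 33
Total burnt (originally-T cells now '.'): 21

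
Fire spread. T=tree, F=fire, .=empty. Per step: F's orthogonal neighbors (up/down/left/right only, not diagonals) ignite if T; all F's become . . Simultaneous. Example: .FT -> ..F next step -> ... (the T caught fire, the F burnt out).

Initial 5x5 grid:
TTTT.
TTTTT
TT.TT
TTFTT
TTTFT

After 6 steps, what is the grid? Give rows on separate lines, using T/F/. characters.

Step 1: 4 trees catch fire, 2 burn out
  TTTT.
  TTTTT
  TT.TT
  TF.FT
  TTF.F
Step 2: 5 trees catch fire, 4 burn out
  TTTT.
  TTTTT
  TF.FT
  F...F
  TF...
Step 3: 5 trees catch fire, 5 burn out
  TTTT.
  TFTFT
  F...F
  .....
  F....
Step 4: 5 trees catch fire, 5 burn out
  TFTF.
  F.F.F
  .....
  .....
  .....
Step 5: 2 trees catch fire, 5 burn out
  F.F..
  .....
  .....
  .....
  .....
Step 6: 0 trees catch fire, 2 burn out
  .....
  .....
  .....
  .....
  .....

.....
.....
.....
.....
.....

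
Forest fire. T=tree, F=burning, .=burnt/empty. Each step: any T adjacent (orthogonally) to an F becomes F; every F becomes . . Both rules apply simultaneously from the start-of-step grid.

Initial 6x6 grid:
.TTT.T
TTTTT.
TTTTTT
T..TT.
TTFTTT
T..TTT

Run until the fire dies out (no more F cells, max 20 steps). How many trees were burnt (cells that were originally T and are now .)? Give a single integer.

Step 1: +2 fires, +1 burnt (F count now 2)
Step 2: +4 fires, +2 burnt (F count now 4)
Step 3: +6 fires, +4 burnt (F count now 6)
Step 4: +5 fires, +6 burnt (F count now 5)
Step 5: +6 fires, +5 burnt (F count now 6)
Step 6: +2 fires, +6 burnt (F count now 2)
Step 7: +1 fires, +2 burnt (F count now 1)
Step 8: +0 fires, +1 burnt (F count now 0)
Fire out after step 8
Initially T: 27, now '.': 35
Total burnt (originally-T cells now '.'): 26

Answer: 26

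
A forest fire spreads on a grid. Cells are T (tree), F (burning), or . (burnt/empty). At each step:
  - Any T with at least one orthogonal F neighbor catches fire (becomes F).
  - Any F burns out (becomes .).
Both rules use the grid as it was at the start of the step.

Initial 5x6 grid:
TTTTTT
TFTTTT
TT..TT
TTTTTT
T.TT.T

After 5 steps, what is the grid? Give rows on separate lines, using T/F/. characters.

Step 1: 4 trees catch fire, 1 burn out
  TFTTTT
  F.FTTT
  TF..TT
  TTTTTT
  T.TT.T
Step 2: 5 trees catch fire, 4 burn out
  F.FTTT
  ...FTT
  F...TT
  TFTTTT
  T.TT.T
Step 3: 4 trees catch fire, 5 burn out
  ...FTT
  ....FT
  ....TT
  F.FTTT
  T.TT.T
Step 4: 6 trees catch fire, 4 burn out
  ....FT
  .....F
  ....FT
  ...FTT
  F.FT.T
Step 5: 4 trees catch fire, 6 burn out
  .....F
  ......
  .....F
  ....FT
  ...F.T

.....F
......
.....F
....FT
...F.T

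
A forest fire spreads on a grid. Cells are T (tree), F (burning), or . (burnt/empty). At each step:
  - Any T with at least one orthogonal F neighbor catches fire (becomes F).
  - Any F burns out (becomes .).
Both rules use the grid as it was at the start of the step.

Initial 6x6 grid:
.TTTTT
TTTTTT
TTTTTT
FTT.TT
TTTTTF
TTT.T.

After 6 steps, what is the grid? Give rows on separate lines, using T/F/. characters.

Step 1: 5 trees catch fire, 2 burn out
  .TTTTT
  TTTTTT
  FTTTTT
  .FT.TF
  FTTTF.
  TTT.T.
Step 2: 9 trees catch fire, 5 burn out
  .TTTTT
  FTTTTT
  .FTTTF
  ..F.F.
  .FTF..
  FTT.F.
Step 3: 6 trees catch fire, 9 burn out
  .TTTTT
  .FTTTF
  ..FTF.
  ......
  ..F...
  .FT...
Step 4: 6 trees catch fire, 6 burn out
  .FTTTF
  ..FTF.
  ...F..
  ......
  ......
  ..F...
Step 5: 3 trees catch fire, 6 burn out
  ..FTF.
  ...F..
  ......
  ......
  ......
  ......
Step 6: 1 trees catch fire, 3 burn out
  ...F..
  ......
  ......
  ......
  ......
  ......

...F..
......
......
......
......
......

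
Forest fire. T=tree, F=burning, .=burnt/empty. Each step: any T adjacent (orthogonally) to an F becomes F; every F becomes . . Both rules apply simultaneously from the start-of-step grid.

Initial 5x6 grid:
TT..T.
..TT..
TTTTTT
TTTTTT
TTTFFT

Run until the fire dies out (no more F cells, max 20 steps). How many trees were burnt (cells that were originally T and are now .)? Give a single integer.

Answer: 18

Derivation:
Step 1: +4 fires, +2 burnt (F count now 4)
Step 2: +5 fires, +4 burnt (F count now 5)
Step 3: +5 fires, +5 burnt (F count now 5)
Step 4: +3 fires, +5 burnt (F count now 3)
Step 5: +1 fires, +3 burnt (F count now 1)
Step 6: +0 fires, +1 burnt (F count now 0)
Fire out after step 6
Initially T: 21, now '.': 27
Total burnt (originally-T cells now '.'): 18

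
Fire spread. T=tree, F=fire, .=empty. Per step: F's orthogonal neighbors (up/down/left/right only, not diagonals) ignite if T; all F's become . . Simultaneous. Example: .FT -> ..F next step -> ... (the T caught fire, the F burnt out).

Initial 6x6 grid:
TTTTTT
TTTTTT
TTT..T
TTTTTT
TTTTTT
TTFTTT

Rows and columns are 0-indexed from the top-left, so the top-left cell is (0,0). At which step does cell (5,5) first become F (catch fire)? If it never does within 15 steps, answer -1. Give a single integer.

Step 1: cell (5,5)='T' (+3 fires, +1 burnt)
Step 2: cell (5,5)='T' (+5 fires, +3 burnt)
Step 3: cell (5,5)='F' (+6 fires, +5 burnt)
  -> target ignites at step 3
Step 4: cell (5,5)='.' (+5 fires, +6 burnt)
Step 5: cell (5,5)='.' (+5 fires, +5 burnt)
Step 6: cell (5,5)='.' (+5 fires, +5 burnt)
Step 7: cell (5,5)='.' (+3 fires, +5 burnt)
Step 8: cell (5,5)='.' (+1 fires, +3 burnt)
Step 9: cell (5,5)='.' (+0 fires, +1 burnt)
  fire out at step 9

3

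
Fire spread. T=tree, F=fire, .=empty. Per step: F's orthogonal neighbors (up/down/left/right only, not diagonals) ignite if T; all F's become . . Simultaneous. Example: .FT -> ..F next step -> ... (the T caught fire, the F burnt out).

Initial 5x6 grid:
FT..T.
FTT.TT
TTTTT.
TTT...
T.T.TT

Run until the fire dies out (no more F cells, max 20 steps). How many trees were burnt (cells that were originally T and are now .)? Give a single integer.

Step 1: +3 fires, +2 burnt (F count now 3)
Step 2: +3 fires, +3 burnt (F count now 3)
Step 3: +3 fires, +3 burnt (F count now 3)
Step 4: +2 fires, +3 burnt (F count now 2)
Step 5: +2 fires, +2 burnt (F count now 2)
Step 6: +1 fires, +2 burnt (F count now 1)
Step 7: +2 fires, +1 burnt (F count now 2)
Step 8: +0 fires, +2 burnt (F count now 0)
Fire out after step 8
Initially T: 18, now '.': 28
Total burnt (originally-T cells now '.'): 16

Answer: 16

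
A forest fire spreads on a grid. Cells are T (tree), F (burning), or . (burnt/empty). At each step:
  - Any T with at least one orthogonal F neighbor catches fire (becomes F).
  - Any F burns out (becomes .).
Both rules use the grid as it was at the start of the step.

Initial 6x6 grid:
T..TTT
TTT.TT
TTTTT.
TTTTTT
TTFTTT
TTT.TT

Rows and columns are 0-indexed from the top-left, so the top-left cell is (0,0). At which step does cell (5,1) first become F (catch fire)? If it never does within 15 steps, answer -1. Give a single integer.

Step 1: cell (5,1)='T' (+4 fires, +1 burnt)
Step 2: cell (5,1)='F' (+6 fires, +4 burnt)
  -> target ignites at step 2
Step 3: cell (5,1)='.' (+8 fires, +6 burnt)
Step 4: cell (5,1)='.' (+5 fires, +8 burnt)
Step 5: cell (5,1)='.' (+2 fires, +5 burnt)
Step 6: cell (5,1)='.' (+3 fires, +2 burnt)
Step 7: cell (5,1)='.' (+2 fires, +3 burnt)
Step 8: cell (5,1)='.' (+0 fires, +2 burnt)
  fire out at step 8

2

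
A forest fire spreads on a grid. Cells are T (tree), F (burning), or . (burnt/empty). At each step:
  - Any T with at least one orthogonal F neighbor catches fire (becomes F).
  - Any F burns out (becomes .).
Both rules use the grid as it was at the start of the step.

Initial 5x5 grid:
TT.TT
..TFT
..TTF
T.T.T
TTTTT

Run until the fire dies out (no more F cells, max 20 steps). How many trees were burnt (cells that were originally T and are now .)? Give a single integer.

Answer: 14

Derivation:
Step 1: +5 fires, +2 burnt (F count now 5)
Step 2: +3 fires, +5 burnt (F count now 3)
Step 3: +2 fires, +3 burnt (F count now 2)
Step 4: +1 fires, +2 burnt (F count now 1)
Step 5: +1 fires, +1 burnt (F count now 1)
Step 6: +1 fires, +1 burnt (F count now 1)
Step 7: +1 fires, +1 burnt (F count now 1)
Step 8: +0 fires, +1 burnt (F count now 0)
Fire out after step 8
Initially T: 16, now '.': 23
Total burnt (originally-T cells now '.'): 14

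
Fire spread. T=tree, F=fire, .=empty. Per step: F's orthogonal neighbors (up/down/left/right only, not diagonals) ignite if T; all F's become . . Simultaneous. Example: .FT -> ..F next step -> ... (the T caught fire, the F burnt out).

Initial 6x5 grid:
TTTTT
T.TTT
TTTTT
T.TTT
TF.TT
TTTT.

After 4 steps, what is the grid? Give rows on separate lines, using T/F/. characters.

Step 1: 2 trees catch fire, 1 burn out
  TTTTT
  T.TTT
  TTTTT
  T.TTT
  F..TT
  TFTT.
Step 2: 3 trees catch fire, 2 burn out
  TTTTT
  T.TTT
  TTTTT
  F.TTT
  ...TT
  F.FT.
Step 3: 2 trees catch fire, 3 burn out
  TTTTT
  T.TTT
  FTTTT
  ..TTT
  ...TT
  ...F.
Step 4: 3 trees catch fire, 2 burn out
  TTTTT
  F.TTT
  .FTTT
  ..TTT
  ...FT
  .....

TTTTT
F.TTT
.FTTT
..TTT
...FT
.....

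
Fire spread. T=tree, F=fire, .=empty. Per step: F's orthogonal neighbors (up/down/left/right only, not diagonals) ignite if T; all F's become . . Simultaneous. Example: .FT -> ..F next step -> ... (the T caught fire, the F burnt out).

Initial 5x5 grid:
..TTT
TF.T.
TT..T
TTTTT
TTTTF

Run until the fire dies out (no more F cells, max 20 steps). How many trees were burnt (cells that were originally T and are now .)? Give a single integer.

Answer: 13

Derivation:
Step 1: +4 fires, +2 burnt (F count now 4)
Step 2: +5 fires, +4 burnt (F count now 5)
Step 3: +3 fires, +5 burnt (F count now 3)
Step 4: +1 fires, +3 burnt (F count now 1)
Step 5: +0 fires, +1 burnt (F count now 0)
Fire out after step 5
Initially T: 17, now '.': 21
Total burnt (originally-T cells now '.'): 13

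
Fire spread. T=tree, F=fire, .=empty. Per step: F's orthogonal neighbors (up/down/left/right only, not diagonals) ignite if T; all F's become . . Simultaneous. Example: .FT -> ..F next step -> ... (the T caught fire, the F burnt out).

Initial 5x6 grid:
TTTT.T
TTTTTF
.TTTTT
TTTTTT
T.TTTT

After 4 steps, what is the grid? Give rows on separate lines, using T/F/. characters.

Step 1: 3 trees catch fire, 1 burn out
  TTTT.F
  TTTTF.
  .TTTTF
  TTTTTT
  T.TTTT
Step 2: 3 trees catch fire, 3 burn out
  TTTT..
  TTTF..
  .TTTF.
  TTTTTF
  T.TTTT
Step 3: 5 trees catch fire, 3 burn out
  TTTF..
  TTF...
  .TTF..
  TTTTF.
  T.TTTF
Step 4: 5 trees catch fire, 5 burn out
  TTF...
  TF....
  .TF...
  TTTF..
  T.TTF.

TTF...
TF....
.TF...
TTTF..
T.TTF.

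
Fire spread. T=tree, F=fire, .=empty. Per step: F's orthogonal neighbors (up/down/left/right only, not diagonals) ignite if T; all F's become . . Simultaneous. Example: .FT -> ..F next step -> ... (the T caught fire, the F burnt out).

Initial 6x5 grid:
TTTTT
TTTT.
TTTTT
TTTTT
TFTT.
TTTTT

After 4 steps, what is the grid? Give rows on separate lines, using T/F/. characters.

Step 1: 4 trees catch fire, 1 burn out
  TTTTT
  TTTT.
  TTTTT
  TFTTT
  F.FT.
  TFTTT
Step 2: 6 trees catch fire, 4 burn out
  TTTTT
  TTTT.
  TFTTT
  F.FTT
  ...F.
  F.FTT
Step 3: 5 trees catch fire, 6 burn out
  TTTTT
  TFTT.
  F.FTT
  ...FT
  .....
  ...FT
Step 4: 6 trees catch fire, 5 burn out
  TFTTT
  F.FT.
  ...FT
  ....F
  .....
  ....F

TFTTT
F.FT.
...FT
....F
.....
....F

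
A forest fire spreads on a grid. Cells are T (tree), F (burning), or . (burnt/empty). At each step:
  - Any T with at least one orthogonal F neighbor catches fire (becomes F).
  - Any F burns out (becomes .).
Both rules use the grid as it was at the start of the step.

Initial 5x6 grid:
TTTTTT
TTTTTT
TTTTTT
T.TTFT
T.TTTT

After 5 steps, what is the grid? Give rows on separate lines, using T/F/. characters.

Step 1: 4 trees catch fire, 1 burn out
  TTTTTT
  TTTTTT
  TTTTFT
  T.TF.F
  T.TTFT
Step 2: 6 trees catch fire, 4 burn out
  TTTTTT
  TTTTFT
  TTTF.F
  T.F...
  T.TF.F
Step 3: 5 trees catch fire, 6 burn out
  TTTTFT
  TTTF.F
  TTF...
  T.....
  T.F...
Step 4: 4 trees catch fire, 5 burn out
  TTTF.F
  TTF...
  TF....
  T.....
  T.....
Step 5: 3 trees catch fire, 4 burn out
  TTF...
  TF....
  F.....
  T.....
  T.....

TTF...
TF....
F.....
T.....
T.....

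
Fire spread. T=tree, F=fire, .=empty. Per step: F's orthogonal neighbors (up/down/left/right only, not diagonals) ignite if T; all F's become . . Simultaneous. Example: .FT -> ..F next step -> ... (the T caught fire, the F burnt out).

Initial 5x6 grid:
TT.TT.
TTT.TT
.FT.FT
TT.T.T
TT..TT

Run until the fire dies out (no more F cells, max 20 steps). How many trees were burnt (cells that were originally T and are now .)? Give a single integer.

Step 1: +5 fires, +2 burnt (F count now 5)
Step 2: +8 fires, +5 burnt (F count now 8)
Step 3: +4 fires, +8 burnt (F count now 4)
Step 4: +1 fires, +4 burnt (F count now 1)
Step 5: +0 fires, +1 burnt (F count now 0)
Fire out after step 5
Initially T: 19, now '.': 29
Total burnt (originally-T cells now '.'): 18

Answer: 18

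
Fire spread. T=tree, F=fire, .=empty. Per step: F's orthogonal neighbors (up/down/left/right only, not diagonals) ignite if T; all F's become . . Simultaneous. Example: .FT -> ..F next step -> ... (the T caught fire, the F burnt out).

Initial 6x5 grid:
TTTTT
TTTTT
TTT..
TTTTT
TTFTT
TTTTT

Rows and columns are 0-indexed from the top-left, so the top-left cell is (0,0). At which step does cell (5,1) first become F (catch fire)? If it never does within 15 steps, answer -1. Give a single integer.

Step 1: cell (5,1)='T' (+4 fires, +1 burnt)
Step 2: cell (5,1)='F' (+7 fires, +4 burnt)
  -> target ignites at step 2
Step 3: cell (5,1)='.' (+6 fires, +7 burnt)
Step 4: cell (5,1)='.' (+4 fires, +6 burnt)
Step 5: cell (5,1)='.' (+4 fires, +4 burnt)
Step 6: cell (5,1)='.' (+2 fires, +4 burnt)
Step 7: cell (5,1)='.' (+0 fires, +2 burnt)
  fire out at step 7

2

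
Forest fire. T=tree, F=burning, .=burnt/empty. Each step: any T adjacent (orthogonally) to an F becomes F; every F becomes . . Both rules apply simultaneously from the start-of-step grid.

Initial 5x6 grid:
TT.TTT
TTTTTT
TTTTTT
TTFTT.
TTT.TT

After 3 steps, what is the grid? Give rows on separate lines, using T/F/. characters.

Step 1: 4 trees catch fire, 1 burn out
  TT.TTT
  TTTTTT
  TTFTTT
  TF.FT.
  TTF.TT
Step 2: 6 trees catch fire, 4 burn out
  TT.TTT
  TTFTTT
  TF.FTT
  F...F.
  TF..TT
Step 3: 6 trees catch fire, 6 burn out
  TT.TTT
  TF.FTT
  F...FT
  ......
  F...FT

TT.TTT
TF.FTT
F...FT
......
F...FT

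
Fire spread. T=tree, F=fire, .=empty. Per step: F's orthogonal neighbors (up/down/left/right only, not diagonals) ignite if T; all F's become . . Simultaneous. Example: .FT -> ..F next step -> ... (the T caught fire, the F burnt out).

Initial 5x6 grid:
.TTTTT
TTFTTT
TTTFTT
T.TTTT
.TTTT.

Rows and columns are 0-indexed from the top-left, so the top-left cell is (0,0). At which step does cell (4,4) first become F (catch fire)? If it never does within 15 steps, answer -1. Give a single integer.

Step 1: cell (4,4)='T' (+6 fires, +2 burnt)
Step 2: cell (4,4)='T' (+9 fires, +6 burnt)
Step 3: cell (4,4)='F' (+6 fires, +9 burnt)
  -> target ignites at step 3
Step 4: cell (4,4)='.' (+3 fires, +6 burnt)
Step 5: cell (4,4)='.' (+0 fires, +3 burnt)
  fire out at step 5

3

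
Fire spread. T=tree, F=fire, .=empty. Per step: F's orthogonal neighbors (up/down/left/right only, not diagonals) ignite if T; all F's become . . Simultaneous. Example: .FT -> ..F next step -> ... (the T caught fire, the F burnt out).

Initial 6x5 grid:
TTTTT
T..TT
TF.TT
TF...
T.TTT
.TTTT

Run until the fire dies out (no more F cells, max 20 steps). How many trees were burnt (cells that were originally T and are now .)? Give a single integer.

Step 1: +2 fires, +2 burnt (F count now 2)
Step 2: +2 fires, +2 burnt (F count now 2)
Step 3: +1 fires, +2 burnt (F count now 1)
Step 4: +1 fires, +1 burnt (F count now 1)
Step 5: +1 fires, +1 burnt (F count now 1)
Step 6: +1 fires, +1 burnt (F count now 1)
Step 7: +2 fires, +1 burnt (F count now 2)
Step 8: +2 fires, +2 burnt (F count now 2)
Step 9: +1 fires, +2 burnt (F count now 1)
Step 10: +0 fires, +1 burnt (F count now 0)
Fire out after step 10
Initially T: 20, now '.': 23
Total burnt (originally-T cells now '.'): 13

Answer: 13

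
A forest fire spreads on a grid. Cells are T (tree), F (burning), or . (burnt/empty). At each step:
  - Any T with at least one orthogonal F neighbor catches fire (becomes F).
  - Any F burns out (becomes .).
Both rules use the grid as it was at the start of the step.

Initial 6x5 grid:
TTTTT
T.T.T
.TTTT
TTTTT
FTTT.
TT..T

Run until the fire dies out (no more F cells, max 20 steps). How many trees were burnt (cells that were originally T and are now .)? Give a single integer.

Step 1: +3 fires, +1 burnt (F count now 3)
Step 2: +3 fires, +3 burnt (F count now 3)
Step 3: +3 fires, +3 burnt (F count now 3)
Step 4: +2 fires, +3 burnt (F count now 2)
Step 5: +3 fires, +2 burnt (F count now 3)
Step 6: +2 fires, +3 burnt (F count now 2)
Step 7: +3 fires, +2 burnt (F count now 3)
Step 8: +2 fires, +3 burnt (F count now 2)
Step 9: +1 fires, +2 burnt (F count now 1)
Step 10: +0 fires, +1 burnt (F count now 0)
Fire out after step 10
Initially T: 23, now '.': 29
Total burnt (originally-T cells now '.'): 22

Answer: 22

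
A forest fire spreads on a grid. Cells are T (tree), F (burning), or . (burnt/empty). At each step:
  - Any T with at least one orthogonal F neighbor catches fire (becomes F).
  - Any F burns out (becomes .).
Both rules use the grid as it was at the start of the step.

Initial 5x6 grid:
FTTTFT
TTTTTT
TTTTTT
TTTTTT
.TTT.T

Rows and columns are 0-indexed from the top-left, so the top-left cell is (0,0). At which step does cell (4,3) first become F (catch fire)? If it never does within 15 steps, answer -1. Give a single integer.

Step 1: cell (4,3)='T' (+5 fires, +2 burnt)
Step 2: cell (4,3)='T' (+6 fires, +5 burnt)
Step 3: cell (4,3)='T' (+6 fires, +6 burnt)
Step 4: cell (4,3)='T' (+4 fires, +6 burnt)
Step 5: cell (4,3)='F' (+4 fires, +4 burnt)
  -> target ignites at step 5
Step 6: cell (4,3)='.' (+1 fires, +4 burnt)
Step 7: cell (4,3)='.' (+0 fires, +1 burnt)
  fire out at step 7

5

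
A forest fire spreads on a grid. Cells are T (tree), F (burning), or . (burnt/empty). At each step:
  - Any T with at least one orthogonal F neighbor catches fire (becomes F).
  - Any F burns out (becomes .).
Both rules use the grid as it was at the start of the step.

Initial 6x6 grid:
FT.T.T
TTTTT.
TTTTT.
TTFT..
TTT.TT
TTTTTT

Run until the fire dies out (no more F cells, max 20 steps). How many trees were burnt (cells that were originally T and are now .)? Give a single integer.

Step 1: +6 fires, +2 burnt (F count now 6)
Step 2: +8 fires, +6 burnt (F count now 8)
Step 3: +5 fires, +8 burnt (F count now 5)
Step 4: +4 fires, +5 burnt (F count now 4)
Step 5: +2 fires, +4 burnt (F count now 2)
Step 6: +1 fires, +2 burnt (F count now 1)
Step 7: +0 fires, +1 burnt (F count now 0)
Fire out after step 7
Initially T: 27, now '.': 35
Total burnt (originally-T cells now '.'): 26

Answer: 26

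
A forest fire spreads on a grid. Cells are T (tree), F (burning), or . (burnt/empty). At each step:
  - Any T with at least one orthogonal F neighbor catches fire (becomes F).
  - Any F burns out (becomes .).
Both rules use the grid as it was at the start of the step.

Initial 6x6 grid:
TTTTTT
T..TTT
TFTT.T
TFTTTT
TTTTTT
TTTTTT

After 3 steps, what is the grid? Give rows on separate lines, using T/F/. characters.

Step 1: 5 trees catch fire, 2 burn out
  TTTTTT
  T..TTT
  F.FT.T
  F.FTTT
  TFTTTT
  TTTTTT
Step 2: 6 trees catch fire, 5 burn out
  TTTTTT
  F..TTT
  ...F.T
  ...FTT
  F.FTTT
  TFTTTT
Step 3: 6 trees catch fire, 6 burn out
  FTTTTT
  ...FTT
  .....T
  ....FT
  ...FTT
  F.FTTT

FTTTTT
...FTT
.....T
....FT
...FTT
F.FTTT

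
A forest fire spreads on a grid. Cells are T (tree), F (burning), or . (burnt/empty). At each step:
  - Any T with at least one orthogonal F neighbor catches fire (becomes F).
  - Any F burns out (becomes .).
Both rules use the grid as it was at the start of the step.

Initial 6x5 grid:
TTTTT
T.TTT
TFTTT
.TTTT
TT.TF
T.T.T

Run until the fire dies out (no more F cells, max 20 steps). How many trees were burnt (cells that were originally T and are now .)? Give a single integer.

Step 1: +6 fires, +2 burnt (F count now 6)
Step 2: +7 fires, +6 burnt (F count now 7)
Step 3: +5 fires, +7 burnt (F count now 5)
Step 4: +4 fires, +5 burnt (F count now 4)
Step 5: +0 fires, +4 burnt (F count now 0)
Fire out after step 5
Initially T: 23, now '.': 29
Total burnt (originally-T cells now '.'): 22

Answer: 22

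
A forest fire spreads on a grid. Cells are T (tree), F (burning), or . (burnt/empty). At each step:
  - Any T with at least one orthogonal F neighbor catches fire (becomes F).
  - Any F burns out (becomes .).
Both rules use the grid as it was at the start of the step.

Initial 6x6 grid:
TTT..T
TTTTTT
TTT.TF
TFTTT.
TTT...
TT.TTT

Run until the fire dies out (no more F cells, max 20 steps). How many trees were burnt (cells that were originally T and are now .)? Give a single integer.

Step 1: +6 fires, +2 burnt (F count now 6)
Step 2: +10 fires, +6 burnt (F count now 10)
Step 3: +5 fires, +10 burnt (F count now 5)
Step 4: +2 fires, +5 burnt (F count now 2)
Step 5: +0 fires, +2 burnt (F count now 0)
Fire out after step 5
Initially T: 26, now '.': 33
Total burnt (originally-T cells now '.'): 23

Answer: 23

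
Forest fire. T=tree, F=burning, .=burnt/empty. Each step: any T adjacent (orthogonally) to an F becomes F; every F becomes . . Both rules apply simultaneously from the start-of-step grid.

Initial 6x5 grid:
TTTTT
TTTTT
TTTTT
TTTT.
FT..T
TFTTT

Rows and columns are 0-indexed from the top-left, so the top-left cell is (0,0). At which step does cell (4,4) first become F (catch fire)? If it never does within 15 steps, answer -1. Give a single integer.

Step 1: cell (4,4)='T' (+4 fires, +2 burnt)
Step 2: cell (4,4)='T' (+3 fires, +4 burnt)
Step 3: cell (4,4)='T' (+4 fires, +3 burnt)
Step 4: cell (4,4)='F' (+5 fires, +4 burnt)
  -> target ignites at step 4
Step 5: cell (4,4)='.' (+3 fires, +5 burnt)
Step 6: cell (4,4)='.' (+3 fires, +3 burnt)
Step 7: cell (4,4)='.' (+2 fires, +3 burnt)
Step 8: cell (4,4)='.' (+1 fires, +2 burnt)
Step 9: cell (4,4)='.' (+0 fires, +1 burnt)
  fire out at step 9

4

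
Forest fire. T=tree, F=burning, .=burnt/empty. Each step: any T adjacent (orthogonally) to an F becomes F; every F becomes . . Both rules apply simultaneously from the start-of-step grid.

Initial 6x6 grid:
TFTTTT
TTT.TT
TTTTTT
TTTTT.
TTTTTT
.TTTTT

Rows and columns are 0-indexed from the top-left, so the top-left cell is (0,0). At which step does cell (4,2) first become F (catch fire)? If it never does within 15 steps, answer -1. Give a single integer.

Step 1: cell (4,2)='T' (+3 fires, +1 burnt)
Step 2: cell (4,2)='T' (+4 fires, +3 burnt)
Step 3: cell (4,2)='T' (+4 fires, +4 burnt)
Step 4: cell (4,2)='T' (+6 fires, +4 burnt)
Step 5: cell (4,2)='F' (+6 fires, +6 burnt)
  -> target ignites at step 5
Step 6: cell (4,2)='.' (+4 fires, +6 burnt)
Step 7: cell (4,2)='.' (+2 fires, +4 burnt)
Step 8: cell (4,2)='.' (+2 fires, +2 burnt)
Step 9: cell (4,2)='.' (+1 fires, +2 burnt)
Step 10: cell (4,2)='.' (+0 fires, +1 burnt)
  fire out at step 10

5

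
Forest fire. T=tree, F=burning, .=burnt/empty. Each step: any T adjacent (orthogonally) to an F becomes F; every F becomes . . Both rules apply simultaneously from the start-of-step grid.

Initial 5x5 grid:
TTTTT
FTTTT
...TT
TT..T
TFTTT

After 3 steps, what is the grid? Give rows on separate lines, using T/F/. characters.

Step 1: 5 trees catch fire, 2 burn out
  FTTTT
  .FTTT
  ...TT
  TF..T
  F.FTT
Step 2: 4 trees catch fire, 5 burn out
  .FTTT
  ..FTT
  ...TT
  F...T
  ...FT
Step 3: 3 trees catch fire, 4 burn out
  ..FTT
  ...FT
  ...TT
  ....T
  ....F

..FTT
...FT
...TT
....T
....F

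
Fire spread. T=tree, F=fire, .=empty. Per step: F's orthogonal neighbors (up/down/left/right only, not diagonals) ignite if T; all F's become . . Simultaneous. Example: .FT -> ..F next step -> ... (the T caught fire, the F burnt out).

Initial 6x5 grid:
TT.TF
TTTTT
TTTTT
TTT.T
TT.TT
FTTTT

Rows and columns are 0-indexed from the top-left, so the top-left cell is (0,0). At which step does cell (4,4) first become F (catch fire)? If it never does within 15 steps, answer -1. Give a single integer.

Step 1: cell (4,4)='T' (+4 fires, +2 burnt)
Step 2: cell (4,4)='T' (+5 fires, +4 burnt)
Step 3: cell (4,4)='T' (+6 fires, +5 burnt)
Step 4: cell (4,4)='F' (+8 fires, +6 burnt)
  -> target ignites at step 4
Step 5: cell (4,4)='.' (+2 fires, +8 burnt)
Step 6: cell (4,4)='.' (+0 fires, +2 burnt)
  fire out at step 6

4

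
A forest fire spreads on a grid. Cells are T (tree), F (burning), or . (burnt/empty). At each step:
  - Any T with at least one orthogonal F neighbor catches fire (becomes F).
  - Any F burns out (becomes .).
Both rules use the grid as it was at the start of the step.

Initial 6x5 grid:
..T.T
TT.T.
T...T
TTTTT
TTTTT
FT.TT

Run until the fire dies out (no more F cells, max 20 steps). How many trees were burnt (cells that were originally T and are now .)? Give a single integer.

Answer: 17

Derivation:
Step 1: +2 fires, +1 burnt (F count now 2)
Step 2: +2 fires, +2 burnt (F count now 2)
Step 3: +3 fires, +2 burnt (F count now 3)
Step 4: +3 fires, +3 burnt (F count now 3)
Step 5: +4 fires, +3 burnt (F count now 4)
Step 6: +2 fires, +4 burnt (F count now 2)
Step 7: +1 fires, +2 burnt (F count now 1)
Step 8: +0 fires, +1 burnt (F count now 0)
Fire out after step 8
Initially T: 20, now '.': 27
Total burnt (originally-T cells now '.'): 17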